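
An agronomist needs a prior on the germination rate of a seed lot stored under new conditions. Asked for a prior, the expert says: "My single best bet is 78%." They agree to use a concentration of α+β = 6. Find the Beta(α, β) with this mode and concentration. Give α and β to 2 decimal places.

α = 4.12, β = 1.88

For α,β > 1 the Beta mode is (α−1)/(α+β−2). With α+β = 6, the mode is (α−1)/4.
Set (α−1)/4 = 0.78 → α = 1 + 0.78·4 = 4.12.
β = 6 − α = 1.88.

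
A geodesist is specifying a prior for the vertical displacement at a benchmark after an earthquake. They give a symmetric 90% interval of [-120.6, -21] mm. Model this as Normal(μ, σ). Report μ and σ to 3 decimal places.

A symmetric 90% interval runs μ ± z·σ with z = 1.645.
Half-width = 49.8, so σ = 49.8/1.645 = 30.276.
μ is the interval midpoint, -70.800.

μ = -70.800, σ = 30.276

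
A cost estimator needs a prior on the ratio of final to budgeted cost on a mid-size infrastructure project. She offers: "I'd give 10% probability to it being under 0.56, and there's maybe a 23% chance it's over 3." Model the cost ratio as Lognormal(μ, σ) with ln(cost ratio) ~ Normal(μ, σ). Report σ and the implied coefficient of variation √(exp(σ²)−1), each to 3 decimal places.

σ ≈ 0.831, CV ≈ 0.997

If T ~ Lognormal(μ,σ) then ln T ~ Normal(μ,σ), so the p-quantile of ln T is μ + z_p·σ.
ln(0.56) = -0.5798 and ln(3) = 1.099; z_{0.1} = -1.282, z_{0.77} = 0.7388.
σ = (1.099 − -0.5798)/(0.7388 − (-1.282)) = 0.831.
μ = -0.5798 − (-1.282)·0.831 = 0.485.
CV = √(exp(σ²)−1) = √(exp(0.6901)−1) = 0.997.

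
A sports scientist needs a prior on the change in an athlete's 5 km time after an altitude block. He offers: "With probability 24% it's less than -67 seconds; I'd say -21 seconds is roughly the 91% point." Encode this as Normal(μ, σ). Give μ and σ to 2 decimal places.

The p-quantile of Normal(μ,σ) is μ + z_p·σ, with z_{0.24} = -0.7063 and z_{0.91} = 1.341.
Eliminate σ: μ = (z₂·x₁ − z₁·x₂)/(z₂ − z₁) = (1.341·-67 − (-0.7063)·-21)/2.047 = -51.13.
Then σ = (x₂ − x₁)/(z₂ − z₁) = (-21 − -67)/2.047 = 22.47.

μ = -51.13, σ = 22.47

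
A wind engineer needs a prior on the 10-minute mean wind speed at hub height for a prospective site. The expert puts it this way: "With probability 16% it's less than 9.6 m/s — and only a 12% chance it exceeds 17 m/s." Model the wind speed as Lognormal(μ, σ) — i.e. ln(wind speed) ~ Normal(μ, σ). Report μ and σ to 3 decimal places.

μ ≈ 2.524, σ ≈ 0.263

If T ~ Lognormal(μ,σ) then ln T ~ Normal(μ,σ), so the p-quantile of ln T is μ + z_p·σ.
ln(9.6) = 2.262 and ln(17) = 2.833; z_{0.16} = -0.9945, z_{0.88} = 1.175.
σ = (2.833 − 2.262)/(1.175 − (-0.9945)) = 0.263.
μ = 2.262 − (-0.9945)·0.263 = 2.524.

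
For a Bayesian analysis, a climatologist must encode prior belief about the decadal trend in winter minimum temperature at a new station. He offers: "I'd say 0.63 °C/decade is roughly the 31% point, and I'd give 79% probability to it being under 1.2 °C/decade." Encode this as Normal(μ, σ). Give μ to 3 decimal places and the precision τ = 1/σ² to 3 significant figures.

The p-quantile of Normal(μ,σ) is μ + z_p·σ, with z_{0.31} = -0.4959 and z_{0.79} = 0.8064.
Eliminate σ: μ = (z₂·x₁ − z₁·x₂)/(z₂ − z₁) = (0.8064·0.63 − (-0.4959)·1.2)/1.302 = 0.847.
Then σ = (x₂ − x₁)/(z₂ − z₁) = (1.2 − 0.63)/1.302 = 0.438.
Precision τ = 1/σ² = 1/0.4377² = 5.22.

μ = 0.847, τ = 5.22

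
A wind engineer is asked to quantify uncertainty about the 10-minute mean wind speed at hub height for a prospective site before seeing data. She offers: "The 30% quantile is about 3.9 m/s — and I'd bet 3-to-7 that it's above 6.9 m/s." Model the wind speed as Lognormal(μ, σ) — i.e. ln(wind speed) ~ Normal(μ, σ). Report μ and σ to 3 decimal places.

μ ≈ 1.646, σ ≈ 0.544

If T ~ Lognormal(μ,σ) then ln T ~ Normal(μ,σ), so the p-quantile of ln T is μ + z_p·σ.
ln(3.9) = 1.361 and ln(6.9) = 1.932; z_{0.3} = -0.5244, z_{0.7} = 0.5244.
σ = (1.932 − 1.361)/(0.5244 − (-0.5244)) = 0.544.
μ = 1.361 − (-0.5244)·0.544 = 1.646.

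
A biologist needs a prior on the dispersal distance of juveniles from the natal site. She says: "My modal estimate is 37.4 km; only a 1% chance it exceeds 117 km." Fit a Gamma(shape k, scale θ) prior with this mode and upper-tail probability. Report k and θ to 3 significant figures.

k ≈ 4.43, θ ≈ 10.9

Gamma(k,θ) with k>1 has mode (k−1)θ, so θ = 37.4/(k−1).
Need P(X < 117) = 0.99 with θ tied to k this way. Start at k = 2, θ = 37.4: P(X<117) ≈ 0.819.
Too low — raise k to concentrate. Iterating converges to k ≈ 4.43.
Then θ = 37.4/(4.43−1) ≈ 10.9.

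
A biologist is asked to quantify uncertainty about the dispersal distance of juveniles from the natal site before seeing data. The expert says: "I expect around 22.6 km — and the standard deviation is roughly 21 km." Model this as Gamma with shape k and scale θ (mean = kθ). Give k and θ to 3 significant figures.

k ≈ 1.16, θ ≈ 19.5

For Gamma(k, scale θ): mean = kθ, variance = kθ², so CV = 1/√k.
CV = SD/mean = 21/22.6 = 0.9292, hence k = 1/CV² = 1.16.
Then θ = mean/k = 22.6/1.16 = 19.5.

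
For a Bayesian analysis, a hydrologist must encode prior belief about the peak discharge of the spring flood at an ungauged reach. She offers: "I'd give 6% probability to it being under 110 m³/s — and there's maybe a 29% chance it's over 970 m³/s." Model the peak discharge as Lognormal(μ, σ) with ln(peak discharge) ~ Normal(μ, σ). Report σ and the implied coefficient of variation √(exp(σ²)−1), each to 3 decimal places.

If T ~ Lognormal(μ,σ) then ln T ~ Normal(μ,σ), so the p-quantile of ln T is μ + z_p·σ.
ln(110) = 4.7 and ln(970) = 6.877; z_{0.06} = -1.555, z_{0.71} = 0.5534.
σ = (6.877 − 4.7)/(0.5534 − (-1.555)) = 1.033.
μ = 4.7 − (-1.555)·1.033 = 6.306.
CV = √(exp(σ²)−1) = √(exp(1.0662)−1) = 1.380.

σ ≈ 1.033, CV ≈ 1.380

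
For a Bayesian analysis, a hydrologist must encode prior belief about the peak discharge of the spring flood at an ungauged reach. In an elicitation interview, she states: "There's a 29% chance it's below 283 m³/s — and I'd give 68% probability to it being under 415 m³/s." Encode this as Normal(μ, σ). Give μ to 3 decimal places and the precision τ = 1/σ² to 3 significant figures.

The p-quantile of Normal(μ,σ) is μ + z_p·σ, with z_{0.29} = -0.5534 and z_{0.68} = 0.4677.
Eliminate σ: μ = (z₂·x₁ − z₁·x₂)/(z₂ − z₁) = (0.4677·283 − (-0.5534)·415)/1.021 = 354.538.
Then σ = (x₂ − x₁)/(z₂ − z₁) = (415 − 283)/1.021 = 129.274.
Precision τ = 1/σ² = 1/129.3² = 5.98e-05.

μ = 354.538, τ = 5.98e-05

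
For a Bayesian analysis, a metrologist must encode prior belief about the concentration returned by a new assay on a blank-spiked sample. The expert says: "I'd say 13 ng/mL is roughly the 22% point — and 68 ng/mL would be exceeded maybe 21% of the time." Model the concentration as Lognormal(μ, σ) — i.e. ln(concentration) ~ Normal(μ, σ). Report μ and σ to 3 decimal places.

μ ≈ 3.374, σ ≈ 1.048

If T ~ Lognormal(μ,σ) then ln T ~ Normal(μ,σ), so the p-quantile of ln T is μ + z_p·σ.
ln(13) = 2.565 and ln(68) = 4.22; z_{0.22} = -0.7722, z_{0.79} = 0.8064.
σ = (4.22 − 2.565)/(0.8064 − (-0.7722)) = 1.048.
μ = 2.565 − (-0.7722)·1.048 = 3.374.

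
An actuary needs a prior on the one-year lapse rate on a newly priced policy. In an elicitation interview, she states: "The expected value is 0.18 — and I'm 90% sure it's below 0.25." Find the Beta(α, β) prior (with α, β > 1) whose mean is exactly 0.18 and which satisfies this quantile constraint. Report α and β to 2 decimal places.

α ≈ 9.42, β ≈ 42.91

With mean 0.18 fixed, write α = 0.18s, β = 0.82s where s = α+β.
Need P(θ < 0.25) = 0.9 under Beta(0.18s, 0.82s). Normal approximation: (q−m)/√(m(1−m)/s) ≈ z_{0.9} = 1.28, so s ≈ 0.18·0.82·(1.28)²/(0.25−0.18)² = 49.5.
At s = 49.5: P(θ<0.25) ≈ 0.894. Adjusting to match 0.9 gives s ≈ 52.33.
So α = 0.18·52.33 ≈ 9.42, β = 0.82·52.33 ≈ 42.91.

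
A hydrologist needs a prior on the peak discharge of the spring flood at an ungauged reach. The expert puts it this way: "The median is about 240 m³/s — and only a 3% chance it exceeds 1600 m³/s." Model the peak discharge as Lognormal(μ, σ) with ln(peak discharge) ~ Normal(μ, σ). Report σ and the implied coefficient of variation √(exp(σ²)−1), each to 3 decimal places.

σ ≈ 1.009, CV ≈ 1.329

If T ~ Lognormal(μ,σ) then ln T ~ Normal(μ,σ), so the p-quantile of ln T is μ + z_p·σ.
ln(240) = 5.481 and ln(1600) = 7.378; z_{0.5} = 0, z_{0.97} = 1.881.
σ = (7.378 − 5.481)/(1.881 − (0)) = 1.009.
μ = 5.481 − (0)·1.009 = 5.481.
CV = √(exp(σ²)−1) = √(exp(1.0174)−1) = 1.329.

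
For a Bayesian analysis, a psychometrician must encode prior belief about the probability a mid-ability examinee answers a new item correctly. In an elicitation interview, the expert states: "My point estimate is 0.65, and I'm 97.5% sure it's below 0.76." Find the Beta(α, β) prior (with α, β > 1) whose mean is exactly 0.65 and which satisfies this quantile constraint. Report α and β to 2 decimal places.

α ≈ 42.46, β ≈ 22.86

With mean 0.65 fixed, write α = 0.65s, β = 0.35s where s = α+β.
Need P(θ < 0.76) = 0.975 under Beta(0.65s, 0.35s). Normal approximation: (q−m)/√(m(1−m)/s) ≈ z_{0.975} = 1.96, so s ≈ 0.65·0.35·(1.96)²/(0.76−0.65)² = 72.2.
At s = 72.2: P(θ<0.76) ≈ 0.981. Adjusting to match 0.975 gives s ≈ 65.32.
So α = 0.65·65.32 ≈ 42.46, β = 0.35·65.32 ≈ 22.86.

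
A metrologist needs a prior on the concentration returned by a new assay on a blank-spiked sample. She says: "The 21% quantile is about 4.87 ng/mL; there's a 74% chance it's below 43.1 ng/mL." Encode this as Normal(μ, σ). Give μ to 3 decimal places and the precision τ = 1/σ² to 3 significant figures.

For Normal(μ,σ), the p-quantile is μ + z_p·σ. Here z_{0.21} = -0.8064, z_{0.74} = 0.6433.
So 4.87 = μ − 0.8064σ and 43.1 = μ + 0.6433σ.
Subtracting: σ = (43.1 − 4.87)/(0.6433 − (-0.8064)) = 26.370.
Then μ = 4.87 − (-0.8064)·26.370 = 26.135.
Precision τ = 1/σ² = 1/26.37² = 0.00144.

μ = 26.135, τ = 0.00144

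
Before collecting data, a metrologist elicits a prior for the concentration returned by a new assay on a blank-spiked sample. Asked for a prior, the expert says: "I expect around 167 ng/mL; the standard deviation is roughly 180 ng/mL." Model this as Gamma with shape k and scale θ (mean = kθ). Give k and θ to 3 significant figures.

For Gamma(k, scale θ): mean = kθ, variance = kθ², so CV = 1/√k.
CV = SD/mean = 180/167 = 1.078, hence k = 1/CV² = 0.861.
Then θ = mean/k = 167/0.861 = 194.

k ≈ 0.861, θ ≈ 194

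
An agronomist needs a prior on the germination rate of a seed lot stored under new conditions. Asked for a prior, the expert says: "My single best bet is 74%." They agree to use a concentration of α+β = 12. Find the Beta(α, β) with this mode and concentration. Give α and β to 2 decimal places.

For α,β > 1 the Beta mode is (α−1)/(α+β−2). With α+β = 12, the mode is (α−1)/10.
Set (α−1)/10 = 0.74 → α = 1 + 0.74·10 = 8.40.
β = 12 − α = 3.60.

α = 8.40, β = 3.60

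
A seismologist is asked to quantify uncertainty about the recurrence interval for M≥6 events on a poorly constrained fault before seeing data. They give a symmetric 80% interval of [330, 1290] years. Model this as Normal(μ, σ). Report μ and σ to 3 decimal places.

A symmetric 80% interval runs μ ± z·σ with z = 1.282.
Half-width = 480, so σ = 480/1.282 = 374.546.
μ is the interval midpoint, 810.000.

μ = 810.000, σ = 374.546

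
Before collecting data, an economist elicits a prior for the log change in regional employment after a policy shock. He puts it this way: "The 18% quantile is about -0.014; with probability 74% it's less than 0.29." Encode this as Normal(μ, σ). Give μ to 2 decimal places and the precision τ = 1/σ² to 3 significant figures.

For Normal(μ,σ), the p-quantile is μ + z_p·σ. Here z_{0.18} = -0.9154, z_{0.74} = 0.6433.
So -0.014 = μ − 0.9154σ and 0.29 = μ + 0.6433σ.
Subtracting: σ = (0.29 − -0.014)/(0.6433 − (-0.9154)) = 0.20.
Then μ = -0.014 − (-0.9154)·0.20 = 0.16.
Precision τ = 1/σ² = 1/0.195² = 26.3.

μ = 0.16, τ = 26.3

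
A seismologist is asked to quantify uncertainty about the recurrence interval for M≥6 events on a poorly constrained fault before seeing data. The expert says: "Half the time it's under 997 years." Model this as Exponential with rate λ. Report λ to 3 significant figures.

Exponential median = ln 2 / λ, so λ = ln 2 / 997.0 = 0.000695.

λ ≈ 0.000695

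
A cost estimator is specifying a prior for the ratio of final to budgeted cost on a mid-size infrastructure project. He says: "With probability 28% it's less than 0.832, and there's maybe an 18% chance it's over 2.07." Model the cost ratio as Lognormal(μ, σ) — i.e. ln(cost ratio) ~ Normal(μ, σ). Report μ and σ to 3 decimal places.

μ ≈ 0.171, σ ≈ 0.608

If T ~ Lognormal(μ,σ) then ln T ~ Normal(μ,σ), so the p-quantile of ln T is μ + z_p·σ.
ln(0.832) = -0.1839 and ln(2.07) = 0.7275; z_{0.28} = -0.5828, z_{0.82} = 0.9154.
σ = (0.7275 − -0.1839)/(0.9154 − (-0.5828)) = 0.608.
μ = -0.1839 − (-0.5828)·0.608 = 0.171.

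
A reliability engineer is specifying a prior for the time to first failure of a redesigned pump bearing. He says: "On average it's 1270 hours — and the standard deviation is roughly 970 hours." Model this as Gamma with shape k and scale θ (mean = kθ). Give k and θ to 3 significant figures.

For Gamma(k, scale θ): mean = kθ, variance = kθ², so CV = 1/√k.
CV = SD/mean = 970/1270 = 0.7638, hence k = 1/CV² = 1.71.
Then θ = mean/k = 1270/1.71 = 741.

k ≈ 1.71, θ ≈ 741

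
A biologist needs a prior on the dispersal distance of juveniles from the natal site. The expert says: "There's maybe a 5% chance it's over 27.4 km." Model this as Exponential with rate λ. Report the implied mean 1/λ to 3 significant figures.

mean ≈ 9.15 km

P(T > 27.4) = e^(−λ·27.4) = 0.05, so λ = −ln(0.05)/27.4 = 0.109.
Mean = 1/λ = 9.15 km.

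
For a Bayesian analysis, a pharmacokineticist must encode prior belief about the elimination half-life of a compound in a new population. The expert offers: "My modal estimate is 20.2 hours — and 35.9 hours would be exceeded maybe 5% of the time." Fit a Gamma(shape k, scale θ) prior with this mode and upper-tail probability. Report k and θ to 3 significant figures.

Gamma(k,θ) with k>1 has mode (k−1)θ, so θ = 20.2/(k−1).
Need P(X < 35.9) = 0.95 with θ tied to k this way. Start at k = 2, θ = 20.2: P(X<35.9) ≈ 0.530.
Too low — raise k to concentrate. Iterating converges to k ≈ 9.43.
Then θ = 20.2/(9.43−1) ≈ 2.4.

k ≈ 9.43, θ ≈ 2.4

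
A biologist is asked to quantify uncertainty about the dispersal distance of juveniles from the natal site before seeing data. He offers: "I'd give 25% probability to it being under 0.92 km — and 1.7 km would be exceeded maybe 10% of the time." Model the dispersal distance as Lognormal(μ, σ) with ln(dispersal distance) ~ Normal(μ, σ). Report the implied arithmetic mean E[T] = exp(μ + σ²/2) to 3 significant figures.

If T ~ Lognormal(μ,σ) then ln T ~ Normal(μ,σ), so the p-quantile of ln T is μ + z_p·σ.
ln(0.92) = -0.08338 and ln(1.7) = 0.5306; z_{0.25} = -0.6745, z_{0.9} = 1.282.
σ = (0.5306 − -0.08338)/(1.282 − (-0.6745)) = 0.314.
μ = -0.08338 − (-0.6745)·0.314 = 0.128.
E[T] = exp(μ + σ²/2) = exp(0.128 + 0.0493) = 1.19 km.

E[T] ≈ 1.19 km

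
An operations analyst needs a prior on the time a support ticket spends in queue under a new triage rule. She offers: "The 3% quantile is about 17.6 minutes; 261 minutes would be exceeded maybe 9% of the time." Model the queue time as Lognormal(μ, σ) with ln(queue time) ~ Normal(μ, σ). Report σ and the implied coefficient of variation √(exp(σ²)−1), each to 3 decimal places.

σ ≈ 0.837, CV ≈ 1.008

If T ~ Lognormal(μ,σ) then ln T ~ Normal(μ,σ), so the p-quantile of ln T is μ + z_p·σ.
ln(17.6) = 2.868 and ln(261) = 5.565; z_{0.03} = -1.881, z_{0.91} = 1.341.
σ = (5.565 − 2.868)/(1.341 − (-1.881)) = 0.837.
μ = 2.868 − (-1.881)·0.837 = 4.442.
CV = √(exp(σ²)−1) = √(exp(0.7007)−1) = 1.008.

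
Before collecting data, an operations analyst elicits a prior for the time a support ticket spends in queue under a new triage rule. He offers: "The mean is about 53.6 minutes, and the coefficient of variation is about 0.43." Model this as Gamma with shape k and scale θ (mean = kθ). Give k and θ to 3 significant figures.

k ≈ 5.41, θ ≈ 9.91

For Gamma(k, scale θ): mean = kθ, variance = kθ², so CV = 1/√k.
CV = 0.43, hence k = 1/CV² = 5.41.
Then θ = mean/k = 53.6/5.41 = 9.91.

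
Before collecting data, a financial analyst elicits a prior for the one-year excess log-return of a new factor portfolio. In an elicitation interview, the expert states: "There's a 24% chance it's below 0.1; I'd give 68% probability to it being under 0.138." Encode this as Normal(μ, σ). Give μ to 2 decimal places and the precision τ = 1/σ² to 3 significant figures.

μ = 0.12, τ = 954

For Normal(μ,σ), the p-quantile is μ + z_p·σ. Here z_{0.24} = -0.7063, z_{0.68} = 0.4677.
So 0.1 = μ − 0.7063σ and 0.138 = μ + 0.4677σ.
Subtracting: σ = (0.138 − 0.1)/(0.4677 − (-0.7063)) = 0.03.
Then μ = 0.1 − (-0.7063)·0.03 = 0.12.
Precision τ = 1/σ² = 1/0.03237² = 954.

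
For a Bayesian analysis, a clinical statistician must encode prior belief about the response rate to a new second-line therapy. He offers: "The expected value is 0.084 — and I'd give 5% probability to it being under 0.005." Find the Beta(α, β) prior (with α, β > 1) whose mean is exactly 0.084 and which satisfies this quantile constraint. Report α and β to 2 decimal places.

α ≈ 1.03, β ≈ 11.20

With mean 0.084 fixed, write α = 0.084s, β = 0.916s where s = α+β.
Need P(θ < 0.005) = 0.05 under Beta(0.084s, 0.916s). Normal approximation: (q−m)/√(m(1−m)/s) ≈ z_{0.05} = -1.64, so s ≈ 0.084·0.916·(-1.64)²/(0.005−0.084)² = 33.4.
At s = 33.4: P(θ<0.005) ≈ 0.001. Adjusting to match 0.05 gives s ≈ 12.22.
So α = 0.084·12.22 ≈ 1.03, β = 0.916·12.22 ≈ 11.20.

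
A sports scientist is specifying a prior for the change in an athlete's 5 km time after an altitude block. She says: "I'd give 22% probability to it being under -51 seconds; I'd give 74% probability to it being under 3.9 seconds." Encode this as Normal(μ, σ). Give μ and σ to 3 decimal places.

μ = -21.051, σ = 38.784

The p-quantile of Normal(μ,σ) is μ + z_p·σ, with z_{0.22} = -0.7722 and z_{0.74} = 0.6433.
Eliminate σ: μ = (z₂·x₁ − z₁·x₂)/(z₂ − z₁) = (0.6433·-51 − (-0.7722)·3.9)/1.416 = -21.051.
Then σ = (x₂ − x₁)/(z₂ − z₁) = (3.9 − -51)/1.416 = 38.784.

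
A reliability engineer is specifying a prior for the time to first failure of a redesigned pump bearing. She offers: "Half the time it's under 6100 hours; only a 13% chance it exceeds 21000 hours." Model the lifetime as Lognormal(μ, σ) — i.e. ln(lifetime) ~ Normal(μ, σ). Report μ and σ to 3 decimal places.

If T ~ Lognormal(μ,σ) then ln T ~ Normal(μ,σ), so the p-quantile of ln T is μ + z_p·σ.
ln(6100) = 8.716 and ln(21000) = 9.952; z_{0.5} = 0, z_{0.87} = 1.126.
σ = (9.952 − 8.716)/(1.126 − (0)) = 1.098.
μ = 8.716 − (0)·1.098 = 8.716.

μ ≈ 8.716, σ ≈ 1.098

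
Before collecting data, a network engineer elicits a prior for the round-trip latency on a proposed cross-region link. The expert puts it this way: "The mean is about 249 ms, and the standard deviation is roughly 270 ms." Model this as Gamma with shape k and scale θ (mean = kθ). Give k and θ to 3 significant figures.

k ≈ 0.85, θ ≈ 293

For Gamma(k, scale θ): mean = kθ, variance = kθ², so CV = 1/√k.
CV = SD/mean = 270/249 = 1.084, hence k = 1/CV² = 0.85.
Then θ = mean/k = 249/0.85 = 293.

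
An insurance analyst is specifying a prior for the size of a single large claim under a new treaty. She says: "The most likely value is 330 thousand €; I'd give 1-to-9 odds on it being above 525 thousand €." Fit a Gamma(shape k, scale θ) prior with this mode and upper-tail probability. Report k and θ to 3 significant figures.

k ≈ 9.71, θ ≈ 37.9

Gamma(k,θ) with k>1 has mode (k−1)θ, so θ = 330/(k−1).
Need P(X < 525) = 0.9 with θ tied to k this way. Start at k = 2, θ = 330: P(X<525) ≈ 0.472.
Too low — raise k to concentrate. Iterating converges to k ≈ 9.71.
Then θ = 330/(9.71−1) ≈ 37.9.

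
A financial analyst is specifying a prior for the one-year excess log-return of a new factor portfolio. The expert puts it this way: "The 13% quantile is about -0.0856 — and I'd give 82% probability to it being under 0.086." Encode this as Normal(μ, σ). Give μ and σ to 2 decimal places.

For Normal(μ,σ), the p-quantile is μ + z_p·σ. Here z_{0.13} = -1.126, z_{0.82} = 0.9154.
So -0.0856 = μ − 1.126σ and 0.086 = μ + 0.9154σ.
Subtracting: σ = (0.086 − -0.0856)/(0.9154 − (-1.126)) = 0.08.
Then μ = -0.0856 − (-1.126)·0.08 = 0.01.

μ = 0.01, σ = 0.08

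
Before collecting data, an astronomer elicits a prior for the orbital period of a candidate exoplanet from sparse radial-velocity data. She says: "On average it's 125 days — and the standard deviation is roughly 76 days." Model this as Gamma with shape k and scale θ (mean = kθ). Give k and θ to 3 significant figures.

k ≈ 2.71, θ ≈ 46.2

For Gamma(k, scale θ): mean = kθ, variance = kθ², so CV = 1/√k.
CV = SD/mean = 76/125 = 0.608, hence k = 1/CV² = 2.71.
Then θ = mean/k = 125/2.71 = 46.2.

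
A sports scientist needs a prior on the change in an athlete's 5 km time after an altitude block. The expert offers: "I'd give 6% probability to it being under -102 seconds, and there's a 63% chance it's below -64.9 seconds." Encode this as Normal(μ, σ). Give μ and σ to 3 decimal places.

The p-quantile of Normal(μ,σ) is μ + z_p·σ, with z_{0.06} = -1.555 and z_{0.63} = 0.3319.
Eliminate σ: μ = (z₂·x₁ − z₁·x₂)/(z₂ − z₁) = (0.3319·-102 − (-1.555)·-64.9)/1.887 = -71.426.
Then σ = (x₂ − x₁)/(z₂ − z₁) = (-64.9 − -102)/1.887 = 19.665.

μ = -71.426, σ = 19.665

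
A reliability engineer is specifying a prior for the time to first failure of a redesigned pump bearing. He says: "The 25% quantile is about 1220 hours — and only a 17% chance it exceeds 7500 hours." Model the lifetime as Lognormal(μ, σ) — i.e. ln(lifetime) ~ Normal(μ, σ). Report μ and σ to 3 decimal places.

μ ≈ 7.859, σ ≈ 1.115

If T ~ Lognormal(μ,σ) then ln T ~ Normal(μ,σ), so the p-quantile of ln T is μ + z_p·σ.
ln(1220) = 7.107 and ln(7500) = 8.923; z_{0.25} = -0.6745, z_{0.83} = 0.9542.
σ = (8.923 − 7.107)/(0.9542 − (-0.6745)) = 1.115.
μ = 7.107 − (-0.6745)·1.115 = 7.859.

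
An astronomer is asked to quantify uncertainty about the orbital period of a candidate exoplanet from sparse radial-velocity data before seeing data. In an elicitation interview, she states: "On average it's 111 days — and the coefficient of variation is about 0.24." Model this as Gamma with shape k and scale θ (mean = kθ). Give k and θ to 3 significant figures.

k ≈ 17.4, θ ≈ 6.39

For Gamma(k, scale θ): mean = kθ, variance = kθ², so CV = 1/√k.
CV = 0.24, hence k = 1/CV² = 17.4.
Then θ = mean/k = 111/17.4 = 6.39.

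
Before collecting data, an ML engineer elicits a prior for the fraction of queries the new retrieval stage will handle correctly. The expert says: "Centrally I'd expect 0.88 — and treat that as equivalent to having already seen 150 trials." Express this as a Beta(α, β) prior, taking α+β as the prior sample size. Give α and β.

Under the effective-sample-size interpretation, Beta(α, β) has prior mean α/(α+β) and prior sample size α+β.
So α+β = 150 and α/(α+β) = 0.88, giving α = 0.88·150 = 132 and β = 150 − 132 = 18.

α = 132, β = 18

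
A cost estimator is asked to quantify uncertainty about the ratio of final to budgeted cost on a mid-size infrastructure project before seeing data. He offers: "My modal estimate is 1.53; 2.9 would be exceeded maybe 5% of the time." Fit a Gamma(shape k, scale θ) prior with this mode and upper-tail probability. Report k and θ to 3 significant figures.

k ≈ 7.8, θ ≈ 0.225

Gamma(k,θ) with k>1 has mode (k−1)θ, so θ = 1.53/(k−1).
Need P(X < 2.9) = 0.95 with θ tied to k this way. Start at k = 2, θ = 1.53: P(X<2.9) ≈ 0.565.
Too low — raise k to concentrate. Iterating converges to k ≈ 7.8.
Then θ = 1.53/(7.8−1) ≈ 0.225.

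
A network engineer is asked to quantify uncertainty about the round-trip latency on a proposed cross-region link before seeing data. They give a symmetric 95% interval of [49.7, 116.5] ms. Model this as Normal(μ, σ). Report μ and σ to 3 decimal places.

μ = 83.100, σ = 17.041

A symmetric 95% interval runs μ ± z·σ with z = 1.96.
Half-width = 33.4, so σ = 33.4/1.96 = 17.041.
μ is the interval midpoint, 83.100.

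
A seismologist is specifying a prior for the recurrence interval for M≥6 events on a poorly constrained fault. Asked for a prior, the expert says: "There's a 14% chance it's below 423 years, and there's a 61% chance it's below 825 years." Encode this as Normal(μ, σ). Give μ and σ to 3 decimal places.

For Normal(μ,σ), the p-quantile is μ + z_p·σ. Here z_{0.14} = -1.08, z_{0.61} = 0.2793.
So 423 = μ − 1.08σ and 825 = μ + 0.2793σ.
Subtracting: σ = (825 − 423)/(0.2793 − (-1.08)) = 295.667.
Then μ = 423 − (-1.08)·295.667 = 742.415.

μ = 742.415, σ = 295.667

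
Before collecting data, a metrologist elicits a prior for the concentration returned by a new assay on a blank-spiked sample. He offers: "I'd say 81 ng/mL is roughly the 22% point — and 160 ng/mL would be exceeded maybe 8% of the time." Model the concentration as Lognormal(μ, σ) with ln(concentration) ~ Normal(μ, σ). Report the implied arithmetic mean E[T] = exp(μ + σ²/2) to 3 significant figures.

If T ~ Lognormal(μ,σ) then ln T ~ Normal(μ,σ), so the p-quantile of ln T is μ + z_p·σ.
ln(81) = 4.394 and ln(160) = 5.075; z_{0.22} = -0.7722, z_{0.92} = 1.405.
σ = (5.075 − 4.394)/(1.405 − (-0.7722)) = 0.313.
μ = 4.394 − (-0.7722)·0.313 = 4.636.
E[T] = exp(μ + σ²/2) = exp(4.636 + 0.0489) = 108 ng/mL.

E[T] ≈ 108 ng/mL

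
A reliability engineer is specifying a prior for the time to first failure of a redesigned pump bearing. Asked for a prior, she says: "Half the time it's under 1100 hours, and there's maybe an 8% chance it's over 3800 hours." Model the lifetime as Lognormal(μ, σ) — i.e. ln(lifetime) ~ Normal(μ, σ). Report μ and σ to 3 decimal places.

If T ~ Lognormal(μ,σ) then ln T ~ Normal(μ,σ), so the p-quantile of ln T is μ + z_p·σ.
ln(1100) = 7.003 and ln(3800) = 8.243; z_{0.5} = 0, z_{0.92} = 1.405.
σ = (8.243 − 7.003)/(1.405 − (0)) = 0.882.
μ = 7.003 − (0)·0.882 = 7.003.

μ ≈ 7.003, σ ≈ 0.882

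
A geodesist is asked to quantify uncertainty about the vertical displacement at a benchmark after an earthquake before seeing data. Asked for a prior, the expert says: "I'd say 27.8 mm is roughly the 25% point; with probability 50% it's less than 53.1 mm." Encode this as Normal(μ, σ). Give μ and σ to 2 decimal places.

μ = 53.10, σ = 37.51

The p-quantile of Normal(μ,σ) is μ + z_p·σ, with z_{0.25} = -0.6745 and z_{0.5} = 0.
Eliminate σ: μ = (z₂·x₁ − z₁·x₂)/(z₂ − z₁) = (0·27.8 − (-0.6745)·53.1)/0.6745 = 53.10.
Then σ = (x₂ − x₁)/(z₂ − z₁) = (53.1 − 27.8)/0.6745 = 37.51.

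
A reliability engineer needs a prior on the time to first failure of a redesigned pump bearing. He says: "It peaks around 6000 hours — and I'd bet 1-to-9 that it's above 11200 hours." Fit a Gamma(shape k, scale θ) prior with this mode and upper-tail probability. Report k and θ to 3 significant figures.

k ≈ 5.9, θ ≈ 1220

Gamma(k,θ) with k>1 has mode (k−1)θ, so θ = 6000/(k−1).
Need P(X < 11200) = 0.9 with θ tied to k this way. Start at k = 2, θ = 6000: P(X<11200) ≈ 0.557.
Too low — raise k to concentrate. Iterating converges to k ≈ 5.9.
Then θ = 6000/(5.9−1) ≈ 1220.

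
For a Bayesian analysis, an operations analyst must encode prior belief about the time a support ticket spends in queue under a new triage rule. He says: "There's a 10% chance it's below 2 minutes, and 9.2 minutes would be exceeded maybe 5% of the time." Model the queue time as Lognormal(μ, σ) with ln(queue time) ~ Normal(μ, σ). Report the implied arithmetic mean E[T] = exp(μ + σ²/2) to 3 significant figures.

If T ~ Lognormal(μ,σ) then ln T ~ Normal(μ,σ), so the p-quantile of ln T is μ + z_p·σ.
ln(2) = 0.6931 and ln(9.2) = 2.219; z_{0.1} = -1.282, z_{0.95} = 1.645.
σ = (2.219 − 0.6931)/(1.645 − (-1.282)) = 0.521.
μ = 0.6931 − (-1.282)·0.521 = 1.361.
E[T] = exp(μ + σ²/2) = exp(1.361 + 0.1360) = 4.47 minutes.

E[T] ≈ 4.47 minutes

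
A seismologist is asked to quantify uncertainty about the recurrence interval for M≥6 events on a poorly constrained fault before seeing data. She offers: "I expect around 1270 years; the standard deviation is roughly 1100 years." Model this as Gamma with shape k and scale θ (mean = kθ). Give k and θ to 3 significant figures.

For Gamma(k, scale θ): mean = kθ, variance = kθ², so CV = 1/√k.
CV = SD/mean = 1100/1270 = 0.8661, hence k = 1/CV² = 1.33.
Then θ = mean/k = 1270/1.33 = 953.

k ≈ 1.33, θ ≈ 953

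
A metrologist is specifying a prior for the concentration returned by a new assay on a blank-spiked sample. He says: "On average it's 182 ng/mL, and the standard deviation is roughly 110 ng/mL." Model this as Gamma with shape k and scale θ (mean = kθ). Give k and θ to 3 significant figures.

k ≈ 2.74, θ ≈ 66.5

For Gamma(k, scale θ): mean = kθ, variance = kθ², so CV = 1/√k.
CV = SD/mean = 110/182 = 0.6044, hence k = 1/CV² = 2.74.
Then θ = mean/k = 182/2.74 = 66.5.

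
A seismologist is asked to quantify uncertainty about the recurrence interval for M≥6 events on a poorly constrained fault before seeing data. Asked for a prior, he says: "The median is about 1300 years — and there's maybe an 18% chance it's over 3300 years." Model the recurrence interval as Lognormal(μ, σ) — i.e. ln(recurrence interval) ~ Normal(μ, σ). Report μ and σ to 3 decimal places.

μ ≈ 7.170, σ ≈ 1.018

If T ~ Lognormal(μ,σ) then ln T ~ Normal(μ,σ), so the p-quantile of ln T is μ + z_p·σ.
ln(1300) = 7.17 and ln(3300) = 8.102; z_{0.5} = 0, z_{0.82} = 0.9154.
σ = (8.102 − 7.17)/(0.9154 − (0)) = 1.018.
μ = 7.17 − (0)·1.018 = 7.170.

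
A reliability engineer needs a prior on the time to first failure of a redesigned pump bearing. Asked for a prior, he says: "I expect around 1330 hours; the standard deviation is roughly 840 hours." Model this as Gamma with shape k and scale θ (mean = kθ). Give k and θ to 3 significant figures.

k ≈ 2.51, θ ≈ 531

For Gamma(k, scale θ): mean = kθ, variance = kθ², so CV = 1/√k.
CV = SD/mean = 840/1330 = 0.6316, hence k = 1/CV² = 2.51.
Then θ = mean/k = 1330/2.51 = 531.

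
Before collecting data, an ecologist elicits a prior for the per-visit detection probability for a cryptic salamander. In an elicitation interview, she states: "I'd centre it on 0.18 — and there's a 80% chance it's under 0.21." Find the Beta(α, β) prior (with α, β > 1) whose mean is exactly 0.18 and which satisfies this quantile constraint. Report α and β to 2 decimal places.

With mean 0.18 fixed, write α = 0.18s, β = 0.82s where s = α+β.
Need P(θ < 0.21) = 0.8 under Beta(0.18s, 0.82s). Normal approximation: (q−m)/√(m(1−m)/s) ≈ z_{0.8} = 0.842, so s ≈ 0.18·0.82·(0.842)²/(0.21−0.18)² = 116.2.
At s = 116.2: P(θ<0.21) ≈ 0.805. Adjusting to match 0.8 gives s ≈ 111.17.
So α = 0.18·111.17 ≈ 20.01, β = 0.82·111.17 ≈ 91.16.

α ≈ 20.01, β ≈ 91.16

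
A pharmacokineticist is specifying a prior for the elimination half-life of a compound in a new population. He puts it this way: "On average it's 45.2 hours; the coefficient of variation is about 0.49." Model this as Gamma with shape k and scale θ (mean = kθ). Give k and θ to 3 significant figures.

k ≈ 4.16, θ ≈ 10.9

For Gamma(k, scale θ): mean = kθ, variance = kθ², so CV = 1/√k.
CV = 0.49, hence k = 1/CV² = 4.16.
Then θ = mean/k = 45.2/4.16 = 10.9.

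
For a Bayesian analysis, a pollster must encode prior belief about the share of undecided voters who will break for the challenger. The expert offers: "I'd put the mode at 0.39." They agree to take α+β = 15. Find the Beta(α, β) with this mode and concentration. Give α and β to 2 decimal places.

α = 6.07, β = 8.93

For α,β > 1 the Beta mode is (α−1)/(α+β−2). With α+β = 15, the mode is (α−1)/13.
Set (α−1)/13 = 0.39 → α = 1 + 0.39·13 = 6.07.
β = 15 − α = 8.93.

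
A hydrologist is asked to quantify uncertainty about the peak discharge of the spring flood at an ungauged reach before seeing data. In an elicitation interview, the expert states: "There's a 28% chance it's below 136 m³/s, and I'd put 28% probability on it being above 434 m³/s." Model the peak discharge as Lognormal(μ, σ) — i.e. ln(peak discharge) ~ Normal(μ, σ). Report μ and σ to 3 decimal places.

If T ~ Lognormal(μ,σ) then ln T ~ Normal(μ,σ), so the p-quantile of ln T is μ + z_p·σ.
ln(136) = 4.913 and ln(434) = 6.073; z_{0.28} = -0.5828, z_{0.72} = 0.5828.
σ = (6.073 − 4.913)/(0.5828 − (-0.5828)) = 0.995.
μ = 4.913 − (-0.5828)·0.995 = 5.493.

μ ≈ 5.493, σ ≈ 0.995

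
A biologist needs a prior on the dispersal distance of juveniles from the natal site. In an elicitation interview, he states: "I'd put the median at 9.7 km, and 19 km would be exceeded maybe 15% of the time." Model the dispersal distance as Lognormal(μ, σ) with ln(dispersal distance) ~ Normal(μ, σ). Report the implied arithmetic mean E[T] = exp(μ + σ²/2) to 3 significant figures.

E[T] ≈ 12 km

If T ~ Lognormal(μ,σ) then ln T ~ Normal(μ,σ), so the p-quantile of ln T is μ + z_p·σ.
ln(9.7) = 2.272 and ln(19) = 2.944; z_{0.5} = 0, z_{0.85} = 1.036.
σ = (2.944 − 2.272)/(1.036 − (0)) = 0.649.
μ = 2.272 − (0)·0.649 = 2.272.
E[T] = exp(μ + σ²/2) = exp(2.272 + 0.2104) = 12 km.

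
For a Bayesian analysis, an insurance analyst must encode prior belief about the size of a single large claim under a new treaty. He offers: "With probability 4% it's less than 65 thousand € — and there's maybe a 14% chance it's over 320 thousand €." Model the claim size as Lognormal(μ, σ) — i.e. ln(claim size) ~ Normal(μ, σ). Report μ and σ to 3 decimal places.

μ ≈ 5.160, σ ≈ 0.563

If T ~ Lognormal(μ,σ) then ln T ~ Normal(μ,σ), so the p-quantile of ln T is μ + z_p·σ.
ln(65) = 4.174 and ln(320) = 5.768; z_{0.04} = -1.751, z_{0.86} = 1.08.
σ = (5.768 − 4.174)/(1.08 − (-1.751)) = 0.563.
μ = 4.174 − (-1.751)·0.563 = 5.160.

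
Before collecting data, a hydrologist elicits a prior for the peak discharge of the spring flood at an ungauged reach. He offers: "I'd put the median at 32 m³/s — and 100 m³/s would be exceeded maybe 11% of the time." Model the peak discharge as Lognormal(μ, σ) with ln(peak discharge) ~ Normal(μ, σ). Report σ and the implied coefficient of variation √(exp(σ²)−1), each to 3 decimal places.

σ ≈ 0.929, CV ≈ 1.171

If T ~ Lognormal(μ,σ) then ln T ~ Normal(μ,σ), so the p-quantile of ln T is μ + z_p·σ.
ln(32) = 3.466 and ln(100) = 4.605; z_{0.5} = 0, z_{0.89} = 1.227.
σ = (4.605 − 3.466)/(1.227 − (0)) = 0.929.
μ = 3.466 − (0)·0.929 = 3.466.
CV = √(exp(σ²)−1) = √(exp(0.8630)−1) = 1.171.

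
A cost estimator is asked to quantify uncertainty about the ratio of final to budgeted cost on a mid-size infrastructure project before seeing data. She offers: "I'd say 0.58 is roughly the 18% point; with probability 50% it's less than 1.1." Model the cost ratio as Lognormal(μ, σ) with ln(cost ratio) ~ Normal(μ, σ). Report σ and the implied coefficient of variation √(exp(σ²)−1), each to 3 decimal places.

σ ≈ 0.699, CV ≈ 0.794

If T ~ Lognormal(μ,σ) then ln T ~ Normal(μ,σ), so the p-quantile of ln T is μ + z_p·σ.
ln(0.58) = -0.5447 and ln(1.1) = 0.09531; z_{0.18} = -0.9154, z_{0.5} = 0.
σ = (0.09531 − -0.5447)/(0 − (-0.9154)) = 0.699.
μ = -0.5447 − (-0.9154)·0.699 = 0.095.
CV = √(exp(σ²)−1) = √(exp(0.4889)−1) = 0.794.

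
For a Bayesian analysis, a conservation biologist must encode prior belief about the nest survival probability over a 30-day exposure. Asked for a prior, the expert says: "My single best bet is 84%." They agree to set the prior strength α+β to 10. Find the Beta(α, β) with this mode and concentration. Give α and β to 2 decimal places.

For α,β > 1 the Beta mode is (α−1)/(α+β−2). With α+β = 10, the mode is (α−1)/8.
Set (α−1)/8 = 0.84 → α = 1 + 0.84·8 = 7.72.
β = 10 − α = 2.28.

α = 7.72, β = 2.28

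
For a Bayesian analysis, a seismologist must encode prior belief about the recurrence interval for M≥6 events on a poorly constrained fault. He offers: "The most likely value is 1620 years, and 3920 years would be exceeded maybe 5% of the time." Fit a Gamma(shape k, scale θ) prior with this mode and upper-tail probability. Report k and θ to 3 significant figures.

Gamma(k,θ) with k>1 has mode (k−1)θ, so θ = 1620/(k−1).
Need P(X < 3920) = 0.95 with θ tied to k this way. Start at k = 2, θ = 1620: P(X<3920) ≈ 0.696.
Too low — raise k to concentrate. Iterating converges to k ≈ 4.49.
Then θ = 1620/(4.49−1) ≈ 464.

k ≈ 4.49, θ ≈ 464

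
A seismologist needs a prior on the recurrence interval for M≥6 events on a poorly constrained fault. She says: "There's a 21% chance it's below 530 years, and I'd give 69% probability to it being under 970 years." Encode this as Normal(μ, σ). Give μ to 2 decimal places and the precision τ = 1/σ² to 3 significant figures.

The p-quantile of Normal(μ,σ) is μ + z_p·σ, with z_{0.21} = -0.8064 and z_{0.69} = 0.4959.
Eliminate σ: μ = (z₂·x₁ − z₁·x₂)/(z₂ − z₁) = (0.4959·530 − (-0.8064)·970)/1.302 = 802.47.
Then σ = (x₂ − x₁)/(z₂ − z₁) = (970 − 530)/1.302 = 337.87.
Precision τ = 1/σ² = 1/337.9² = 8.76e-06.

μ = 802.47, τ = 8.76e-06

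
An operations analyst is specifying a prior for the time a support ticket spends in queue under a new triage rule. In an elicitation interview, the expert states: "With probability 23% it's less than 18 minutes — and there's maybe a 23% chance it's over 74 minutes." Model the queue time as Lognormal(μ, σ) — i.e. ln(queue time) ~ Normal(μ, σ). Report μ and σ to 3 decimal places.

μ ≈ 3.597, σ ≈ 0.957

If T ~ Lognormal(μ,σ) then ln T ~ Normal(μ,σ), so the p-quantile of ln T is μ + z_p·σ.
ln(18) = 2.89 and ln(74) = 4.304; z_{0.23} = -0.7388, z_{0.77} = 0.7388.
σ = (4.304 − 2.89)/(0.7388 − (-0.7388)) = 0.957.
μ = 2.89 − (-0.7388)·0.957 = 3.597.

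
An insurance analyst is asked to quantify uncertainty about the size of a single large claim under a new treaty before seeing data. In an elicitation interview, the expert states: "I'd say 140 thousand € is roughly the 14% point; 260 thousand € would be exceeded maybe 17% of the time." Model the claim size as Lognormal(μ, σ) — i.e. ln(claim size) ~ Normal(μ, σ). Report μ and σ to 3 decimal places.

μ ≈ 5.270, σ ≈ 0.304

If T ~ Lognormal(μ,σ) then ln T ~ Normal(μ,σ), so the p-quantile of ln T is μ + z_p·σ.
ln(140) = 4.942 and ln(260) = 5.561; z_{0.14} = -1.08, z_{0.83} = 0.9542.
σ = (5.561 − 4.942)/(0.9542 − (-1.08)) = 0.304.
μ = 4.942 − (-1.08)·0.304 = 5.270.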